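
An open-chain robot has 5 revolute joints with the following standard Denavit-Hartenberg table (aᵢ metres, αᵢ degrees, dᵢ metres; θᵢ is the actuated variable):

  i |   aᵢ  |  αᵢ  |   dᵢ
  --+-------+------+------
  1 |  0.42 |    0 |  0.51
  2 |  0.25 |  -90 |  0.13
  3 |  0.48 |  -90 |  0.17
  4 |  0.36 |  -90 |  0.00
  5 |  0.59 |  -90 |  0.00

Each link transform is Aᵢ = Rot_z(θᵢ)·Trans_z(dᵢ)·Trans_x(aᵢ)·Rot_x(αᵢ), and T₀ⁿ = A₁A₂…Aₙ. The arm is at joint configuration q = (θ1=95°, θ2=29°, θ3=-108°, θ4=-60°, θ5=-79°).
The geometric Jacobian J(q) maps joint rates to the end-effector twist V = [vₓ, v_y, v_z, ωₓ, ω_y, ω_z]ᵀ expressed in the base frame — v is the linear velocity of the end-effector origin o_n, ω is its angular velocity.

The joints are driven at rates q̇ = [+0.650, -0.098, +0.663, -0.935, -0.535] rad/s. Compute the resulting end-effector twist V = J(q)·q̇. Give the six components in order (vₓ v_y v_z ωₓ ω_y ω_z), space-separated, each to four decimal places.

o_n = [-0.8409, 0.5749, 1.5002]
J₁: ẑ×o_n = [-0.5749, -0.8409, 0.0000], ω = ẑ
J2: z=[0.0000, 0.0000, 1.0000] o=[-0.0366, 0.4184, 0.5100] → [-0.1565, -0.8043, 0.0000, 0.0000, 0.0000, 1.0000]
J3: z=[-0.8290, -0.5592, 0.0000] o=[-0.1764, 0.6257, 0.6400] → [-0.4810, 0.7131, -0.3295, -0.8290, -0.5592, 0.0000]
J4: z=[-0.5318, 0.7885, 0.3090] o=[-0.2344, 0.4076, 1.0965] → [0.2666, 0.0273, 0.3892, -0.5318, 0.7885, 0.3090]
J5: z=[0.5642, 0.0577, 0.8236] o=[-0.4618, 0.1872, 1.2677] → [-0.3059, -0.4434, 0.2406, 0.5642, 0.0577, 0.8236]
V = J·q̇ = [-0.7629, 0.2168, -0.7111, -0.3542, -1.1388, -0.1776]

-0.7629 0.2168 -0.7111 -0.3542 -1.1388 -0.1776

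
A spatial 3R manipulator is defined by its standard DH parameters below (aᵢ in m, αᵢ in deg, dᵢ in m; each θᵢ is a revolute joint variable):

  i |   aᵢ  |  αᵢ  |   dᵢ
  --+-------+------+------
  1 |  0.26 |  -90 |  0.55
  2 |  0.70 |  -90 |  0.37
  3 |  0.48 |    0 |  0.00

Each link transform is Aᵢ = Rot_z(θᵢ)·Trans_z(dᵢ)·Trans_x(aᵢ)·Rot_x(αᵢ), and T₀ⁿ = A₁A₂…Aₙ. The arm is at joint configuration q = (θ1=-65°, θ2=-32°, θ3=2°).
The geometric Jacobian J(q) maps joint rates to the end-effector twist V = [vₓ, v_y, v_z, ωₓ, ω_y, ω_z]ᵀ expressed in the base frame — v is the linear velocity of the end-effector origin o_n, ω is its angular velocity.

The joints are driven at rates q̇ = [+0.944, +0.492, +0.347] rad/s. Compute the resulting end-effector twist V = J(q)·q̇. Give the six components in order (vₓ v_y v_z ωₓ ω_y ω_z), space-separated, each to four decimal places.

0.9145 0.4604 -0.4953 0.5236 0.0413 0.6497

o_n = [0.8528, -0.9931, 1.1751]
J₁: ẑ×o_n = [0.9931, 0.8528, -0.0000], ω = ẑ
J2: z=[0.9063, 0.4226, 0.0000] o=[0.1099, -0.2356, 0.5500] → [0.2642, -0.5666, -1.0004, 0.9063, 0.4226, 0.0000]
J3: z=[0.2240, -0.4803, -0.8480] o=[0.6961, -0.6173, 0.9209] → [-0.4408, -0.1899, -0.0089, 0.2240, -0.4803, -0.8480]
V = J·q̇ = [0.9145, 0.4604, -0.4953, 0.5236, 0.0413, 0.6497]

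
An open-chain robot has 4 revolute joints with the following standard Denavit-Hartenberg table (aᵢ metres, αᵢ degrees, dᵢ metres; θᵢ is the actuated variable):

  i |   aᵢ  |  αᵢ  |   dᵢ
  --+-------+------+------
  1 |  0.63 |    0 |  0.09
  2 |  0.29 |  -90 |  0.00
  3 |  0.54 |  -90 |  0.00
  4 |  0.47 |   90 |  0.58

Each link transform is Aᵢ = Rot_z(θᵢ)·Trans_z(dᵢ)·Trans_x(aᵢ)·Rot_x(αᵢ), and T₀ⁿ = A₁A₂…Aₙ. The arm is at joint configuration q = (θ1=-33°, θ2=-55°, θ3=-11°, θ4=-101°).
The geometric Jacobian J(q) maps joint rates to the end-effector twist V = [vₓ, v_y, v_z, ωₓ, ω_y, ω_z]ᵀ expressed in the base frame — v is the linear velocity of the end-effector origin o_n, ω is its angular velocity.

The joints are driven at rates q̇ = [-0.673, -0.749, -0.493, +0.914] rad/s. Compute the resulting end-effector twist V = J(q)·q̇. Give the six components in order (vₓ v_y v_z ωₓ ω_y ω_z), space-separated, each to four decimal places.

-1.3010 -1.7021 0.3530 -0.4866 -0.1915 -2.3192

o_n = [1.0189, -1.1692, -0.3934]
J₁: ẑ×o_n = [1.1692, 1.0189, -0.0000], ω = ẑ
J2: z=[0.0000, 0.0000, 1.0000] o=[0.5284, -0.3431, 0.0900] → [0.8261, 0.4905, -0.0000, 0.0000, 0.0000, 1.0000]
J3: z=[0.9994, 0.0349, 0.0000] o=[0.5385, -0.6329, 0.0900] → [-0.0169, 0.4831, -0.5527, 0.9994, 0.0349, 0.0000]
J4: z=[0.0067, -0.1907, -0.9816] o=[0.5570, -1.1627, 0.1930] → [0.1054, -0.4495, 0.0880, 0.0067, -0.1907, -0.9816]
V = J·q̇ = [-1.3010, -1.7021, 0.3530, -0.4866, -0.1915, -2.3192]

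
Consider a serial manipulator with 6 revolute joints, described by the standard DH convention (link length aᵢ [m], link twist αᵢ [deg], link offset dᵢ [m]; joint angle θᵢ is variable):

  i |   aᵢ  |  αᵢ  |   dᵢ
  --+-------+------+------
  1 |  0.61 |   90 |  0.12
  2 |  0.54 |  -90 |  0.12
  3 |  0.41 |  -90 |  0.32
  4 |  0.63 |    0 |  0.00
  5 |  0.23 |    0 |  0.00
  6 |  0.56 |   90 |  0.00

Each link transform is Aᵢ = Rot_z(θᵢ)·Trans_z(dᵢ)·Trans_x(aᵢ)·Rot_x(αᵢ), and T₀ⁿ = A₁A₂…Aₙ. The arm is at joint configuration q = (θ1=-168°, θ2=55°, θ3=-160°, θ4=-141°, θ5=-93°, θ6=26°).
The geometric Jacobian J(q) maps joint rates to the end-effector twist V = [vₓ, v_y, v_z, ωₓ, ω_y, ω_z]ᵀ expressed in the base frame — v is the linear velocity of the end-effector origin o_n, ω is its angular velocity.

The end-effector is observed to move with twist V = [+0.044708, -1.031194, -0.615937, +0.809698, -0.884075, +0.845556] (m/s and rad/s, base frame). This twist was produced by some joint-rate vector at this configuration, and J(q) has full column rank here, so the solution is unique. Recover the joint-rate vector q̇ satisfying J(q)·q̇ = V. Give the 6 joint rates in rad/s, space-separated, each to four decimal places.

o_n = [-1.0337, -0.3450, 1.2617]
J₁: ẑ×o_n = [0.3450, -1.0337, 0.0000], ω = ẑ
J2: z=[-0.2079, 0.9781, 0.0000] o=[-0.5967, -0.1268, 0.1200] → [1.1168, 0.2374, 0.4729, -0.2079, 0.9781, 0.0000]
J3: z=[0.8013, 0.1703, 0.5736] o=[-0.9246, -0.0738, 0.5623] → [0.2747, -0.6230, -0.1987, 0.8013, 0.1703, 0.5736]
J4: z=[-0.3873, 0.8784, 0.2802] o=[-0.4812, 0.1638, 0.4303] → [0.8728, 0.1672, 0.6824, -0.3873, 0.8784, 0.2802]
J5: z=[-0.3873, 0.8784, 0.2802] o=[-0.3868, 0.0126, 1.0346] → [0.2997, -0.0933, 0.7067, -0.3873, 0.8784, 0.2802]
J6: z=[-0.3873, 0.8784, 0.2802] o=[-0.5976, -0.0794, 1.0319] → [0.2763, -0.0332, 0.4860, -0.3873, 0.8784, 0.2802]
q̇ = J⁺·V = [0.6890, -0.4270, 0.5880, 0.5190, -0.3880, -0.7760]

0.6890 -0.4270 0.5880 0.5190 -0.3880 -0.7760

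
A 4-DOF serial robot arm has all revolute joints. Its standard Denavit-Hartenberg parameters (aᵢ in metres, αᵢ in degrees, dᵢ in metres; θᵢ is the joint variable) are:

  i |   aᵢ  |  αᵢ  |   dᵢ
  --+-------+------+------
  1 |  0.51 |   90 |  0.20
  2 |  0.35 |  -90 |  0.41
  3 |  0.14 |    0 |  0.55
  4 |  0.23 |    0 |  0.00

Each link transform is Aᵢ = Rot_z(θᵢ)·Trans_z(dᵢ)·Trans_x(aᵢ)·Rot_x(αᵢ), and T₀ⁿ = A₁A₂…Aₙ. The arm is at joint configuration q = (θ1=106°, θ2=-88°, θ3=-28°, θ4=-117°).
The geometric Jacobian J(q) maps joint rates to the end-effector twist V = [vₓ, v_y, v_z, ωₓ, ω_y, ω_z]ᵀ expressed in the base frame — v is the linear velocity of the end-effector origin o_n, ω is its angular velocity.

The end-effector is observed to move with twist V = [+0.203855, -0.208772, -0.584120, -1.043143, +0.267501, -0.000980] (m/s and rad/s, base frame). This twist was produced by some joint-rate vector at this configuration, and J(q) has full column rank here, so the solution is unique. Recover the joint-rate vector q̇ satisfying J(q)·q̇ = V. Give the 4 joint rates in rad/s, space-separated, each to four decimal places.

-0.0200 -0.9290 -0.1160 0.6610

o_n = [0.2893, 1.1957, -0.0658]
J₁: ẑ×o_n = [-1.1957, 0.2893, 0.0000], ω = ẑ
J2: z=[0.9613, 0.2756, 0.0000] o=[-0.1406, 0.4902, 0.2000] → [-0.0733, 0.2555, 0.5596, 0.9613, 0.2756, 0.0000]
J3: z=[-0.2755, 0.9607, 0.0349] o=[0.2502, 0.6150, -0.1498] → [0.0604, 0.0245, -0.1975, -0.2755, 0.9607, 0.0349]
J4: z=[-0.2755, 0.9607, 0.0349] o=[0.1607, 1.1656, -0.2541] → [0.1798, 0.0564, -0.1318, -0.2755, 0.9607, 0.0349]
q̇ = J⁺·V = [-0.0200, -0.9290, -0.1160, 0.6610]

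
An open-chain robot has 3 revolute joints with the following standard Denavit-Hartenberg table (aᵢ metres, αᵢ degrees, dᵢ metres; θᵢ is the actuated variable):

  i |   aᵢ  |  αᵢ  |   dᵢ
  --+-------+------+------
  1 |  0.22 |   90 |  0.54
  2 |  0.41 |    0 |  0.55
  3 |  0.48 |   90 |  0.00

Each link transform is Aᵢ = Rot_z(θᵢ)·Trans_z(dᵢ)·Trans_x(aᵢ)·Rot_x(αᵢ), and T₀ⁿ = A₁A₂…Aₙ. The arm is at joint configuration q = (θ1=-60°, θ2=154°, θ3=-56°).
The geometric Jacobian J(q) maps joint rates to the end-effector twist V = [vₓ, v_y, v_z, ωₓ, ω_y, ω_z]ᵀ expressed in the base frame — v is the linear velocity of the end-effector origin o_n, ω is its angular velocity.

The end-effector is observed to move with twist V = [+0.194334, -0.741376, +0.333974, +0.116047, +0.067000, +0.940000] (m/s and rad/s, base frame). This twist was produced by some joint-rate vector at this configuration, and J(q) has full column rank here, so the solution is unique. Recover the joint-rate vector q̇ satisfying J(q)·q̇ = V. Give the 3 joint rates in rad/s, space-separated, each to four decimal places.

o_n = [-0.5840, -0.0885, 1.1951]
J₁: ẑ×o_n = [0.0885, -0.5840, 0.0000], ω = ẑ
J2: z=[-0.8660, -0.5000, 0.0000] o=[0.1100, -0.1905, 0.5400] → [-0.3275, 0.5673, -0.4353, -0.8660, -0.5000, 0.0000]
J3: z=[-0.8660, -0.5000, 0.0000] o=[-0.5506, -0.1464, 0.7197] → [-0.2377, 0.4116, -0.0668, -0.8660, -0.5000, 0.0000]
q̇ = J⁺·V = [0.9400, -0.8820, 0.7480]

0.9400 -0.8820 0.7480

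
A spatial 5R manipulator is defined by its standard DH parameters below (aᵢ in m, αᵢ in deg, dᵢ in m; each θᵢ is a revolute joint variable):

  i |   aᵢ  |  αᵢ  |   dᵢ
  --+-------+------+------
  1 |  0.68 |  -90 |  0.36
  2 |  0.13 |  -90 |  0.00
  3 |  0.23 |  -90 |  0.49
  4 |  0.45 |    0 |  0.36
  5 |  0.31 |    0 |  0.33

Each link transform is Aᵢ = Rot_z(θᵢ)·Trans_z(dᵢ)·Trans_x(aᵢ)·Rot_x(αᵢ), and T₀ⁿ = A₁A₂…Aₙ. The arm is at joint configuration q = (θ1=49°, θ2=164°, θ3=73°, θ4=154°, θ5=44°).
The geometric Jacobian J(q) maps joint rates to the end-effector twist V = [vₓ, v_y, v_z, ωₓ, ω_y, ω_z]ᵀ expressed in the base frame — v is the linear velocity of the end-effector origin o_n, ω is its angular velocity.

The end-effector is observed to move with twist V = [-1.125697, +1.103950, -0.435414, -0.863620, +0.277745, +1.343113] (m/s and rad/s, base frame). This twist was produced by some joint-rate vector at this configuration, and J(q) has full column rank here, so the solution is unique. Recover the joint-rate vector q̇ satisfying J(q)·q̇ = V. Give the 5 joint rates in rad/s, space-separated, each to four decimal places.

o_n = [0.6101, 1.0784, 0.9173]
J₁: ẑ×o_n = [-1.0784, 0.6101, 0.0000], ω = ẑ
J2: z=[-0.7547, 0.6561, 0.0000] o=[0.4461, 0.5132, 0.3600] → [0.3656, 0.4206, -0.5341, -0.7547, 0.6561, 0.0000]
J3: z=[-0.1808, -0.2080, 0.9613] o=[0.3641, 0.4189, 0.3242] → [-0.7573, 0.3437, -0.0681, -0.1808, -0.2080, 0.9613]
J4: z=[0.8237, 0.5020, 0.2636] o=[0.3991, 0.1239, 0.7767] → [-0.1810, -0.0603, 0.6804, 0.8237, 0.5020, 0.2636]
J5: z=[0.8237, 0.5020, 0.2636] o=[0.5140, 0.6852, 0.7145] → [-0.0018, -0.1418, 0.2757, 0.8237, 0.5020, 0.2636]
q̇ = J⁺·V = [0.9170, 0.7650, 0.5080, 0.1800, -0.4160]

0.9170 0.7650 0.5080 0.1800 -0.4160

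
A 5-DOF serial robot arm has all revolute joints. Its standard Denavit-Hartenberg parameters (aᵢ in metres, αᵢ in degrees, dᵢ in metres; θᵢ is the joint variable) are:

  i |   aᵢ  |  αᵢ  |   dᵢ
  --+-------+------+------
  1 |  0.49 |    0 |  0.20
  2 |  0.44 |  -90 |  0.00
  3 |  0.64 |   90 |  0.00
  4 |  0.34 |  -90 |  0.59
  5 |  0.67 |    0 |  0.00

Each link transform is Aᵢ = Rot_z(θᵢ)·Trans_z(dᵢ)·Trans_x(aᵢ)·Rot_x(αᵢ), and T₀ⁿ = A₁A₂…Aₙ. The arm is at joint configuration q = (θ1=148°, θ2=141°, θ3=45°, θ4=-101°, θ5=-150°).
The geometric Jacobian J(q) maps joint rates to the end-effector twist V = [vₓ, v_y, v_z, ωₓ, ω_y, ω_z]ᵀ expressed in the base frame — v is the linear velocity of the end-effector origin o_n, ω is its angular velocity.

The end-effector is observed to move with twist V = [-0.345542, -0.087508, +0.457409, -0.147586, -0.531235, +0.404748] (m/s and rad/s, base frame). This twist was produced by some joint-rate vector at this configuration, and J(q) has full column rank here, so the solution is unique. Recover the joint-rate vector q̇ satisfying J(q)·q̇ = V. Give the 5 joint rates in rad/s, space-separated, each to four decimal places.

0.4420 -0.5970 -0.3270 0.7170 -0.0760

o_n = [0.3215, -1.1566, 0.3691]
J₁: ẑ×o_n = [1.1566, 0.3215, -0.0000], ω = ẑ
J2: z=[0.0000, 0.0000, 1.0000] o=[-0.4155, 0.2597, 0.2000] → [1.4162, 0.7371, -0.0000, 0.0000, 0.0000, 1.0000]
J3: z=[0.9455, 0.3256, 0.0000] o=[-0.2723, -0.1564, 0.2000] → [0.0551, -0.1599, -1.1390, 0.9455, 0.3256, 0.0000]
J4: z=[0.2302, -0.6686, 0.7071] o=[-0.1250, -0.5843, -0.2525] → [-0.0109, 0.1726, 0.1668, 0.2302, -0.6686, 0.7071]
J5: z=[0.0456, -0.7184, -0.6941] o=[-0.3196, -1.0440, 0.2105] → [-0.1921, -0.4523, 0.4555, 0.0456, -0.7184, -0.6941]
q̇ = J⁺·V = [0.4420, -0.5970, -0.3270, 0.7170, -0.0760]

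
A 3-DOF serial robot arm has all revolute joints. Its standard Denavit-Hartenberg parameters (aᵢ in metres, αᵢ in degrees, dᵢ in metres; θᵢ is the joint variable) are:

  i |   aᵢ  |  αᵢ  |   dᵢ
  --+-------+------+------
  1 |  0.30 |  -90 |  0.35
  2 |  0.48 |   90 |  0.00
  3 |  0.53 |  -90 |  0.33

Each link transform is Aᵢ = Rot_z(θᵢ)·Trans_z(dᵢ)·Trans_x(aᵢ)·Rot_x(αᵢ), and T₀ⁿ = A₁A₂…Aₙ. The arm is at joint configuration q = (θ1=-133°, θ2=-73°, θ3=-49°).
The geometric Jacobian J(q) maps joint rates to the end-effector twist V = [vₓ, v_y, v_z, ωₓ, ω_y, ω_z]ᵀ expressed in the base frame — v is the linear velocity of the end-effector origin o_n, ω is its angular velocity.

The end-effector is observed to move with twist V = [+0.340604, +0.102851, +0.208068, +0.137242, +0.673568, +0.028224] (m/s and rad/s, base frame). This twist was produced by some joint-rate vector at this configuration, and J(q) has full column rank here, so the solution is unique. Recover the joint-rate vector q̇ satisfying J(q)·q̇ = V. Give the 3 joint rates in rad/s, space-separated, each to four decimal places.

-0.1510 -0.3590 0.6130

o_n = [-0.4470, 0.1072, 1.2380]
J₁: ẑ×o_n = [-0.1072, -0.4470, 0.0000], ω = ẑ
J2: z=[0.7314, -0.6820, 0.0000] o=[-0.2046, -0.2194, 0.3500] → [-0.6056, -0.6495, 0.0736, 0.7314, -0.6820, 0.0000]
J3: z=[0.6522, 0.6994, 0.2924] o=[-0.3003, -0.3220, 0.8090] → [0.1745, -0.3227, 0.3825, 0.6522, 0.6994, 0.2924]
q̇ = J⁺·V = [-0.1510, -0.3590, 0.6130]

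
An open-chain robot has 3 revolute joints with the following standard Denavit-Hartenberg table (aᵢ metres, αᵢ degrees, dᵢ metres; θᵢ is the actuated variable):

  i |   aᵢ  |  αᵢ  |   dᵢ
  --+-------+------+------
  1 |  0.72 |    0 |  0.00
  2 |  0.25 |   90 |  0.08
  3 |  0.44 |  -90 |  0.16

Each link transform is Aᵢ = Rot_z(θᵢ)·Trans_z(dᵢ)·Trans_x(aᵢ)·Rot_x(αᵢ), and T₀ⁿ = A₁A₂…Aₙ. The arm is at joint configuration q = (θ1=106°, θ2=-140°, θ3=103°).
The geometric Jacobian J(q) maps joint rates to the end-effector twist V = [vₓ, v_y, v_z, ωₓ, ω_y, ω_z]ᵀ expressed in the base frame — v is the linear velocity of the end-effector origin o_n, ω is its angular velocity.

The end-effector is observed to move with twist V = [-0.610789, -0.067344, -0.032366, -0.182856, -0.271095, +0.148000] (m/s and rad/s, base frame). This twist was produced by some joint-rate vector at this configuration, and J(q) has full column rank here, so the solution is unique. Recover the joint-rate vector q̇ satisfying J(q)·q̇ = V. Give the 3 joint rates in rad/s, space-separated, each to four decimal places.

0.7610 -0.6130 0.3270

o_n = [-0.1627, 0.4750, 0.5087]
J₁: ẑ×o_n = [-0.4750, -0.1627, 0.0000], ω = ẑ
J2: z=[0.0000, 0.0000, 1.0000] o=[-0.1985, 0.6921, 0.0000] → [0.2171, 0.0357, -0.0000, 0.0000, 0.0000, 1.0000]
J3: z=[-0.5592, -0.8290, 0.0000] o=[0.0088, 0.5523, 0.0800] → [-0.3554, 0.2397, -0.0990, -0.5592, -0.8290, 0.0000]
q̇ = J⁺·V = [0.7610, -0.6130, 0.3270]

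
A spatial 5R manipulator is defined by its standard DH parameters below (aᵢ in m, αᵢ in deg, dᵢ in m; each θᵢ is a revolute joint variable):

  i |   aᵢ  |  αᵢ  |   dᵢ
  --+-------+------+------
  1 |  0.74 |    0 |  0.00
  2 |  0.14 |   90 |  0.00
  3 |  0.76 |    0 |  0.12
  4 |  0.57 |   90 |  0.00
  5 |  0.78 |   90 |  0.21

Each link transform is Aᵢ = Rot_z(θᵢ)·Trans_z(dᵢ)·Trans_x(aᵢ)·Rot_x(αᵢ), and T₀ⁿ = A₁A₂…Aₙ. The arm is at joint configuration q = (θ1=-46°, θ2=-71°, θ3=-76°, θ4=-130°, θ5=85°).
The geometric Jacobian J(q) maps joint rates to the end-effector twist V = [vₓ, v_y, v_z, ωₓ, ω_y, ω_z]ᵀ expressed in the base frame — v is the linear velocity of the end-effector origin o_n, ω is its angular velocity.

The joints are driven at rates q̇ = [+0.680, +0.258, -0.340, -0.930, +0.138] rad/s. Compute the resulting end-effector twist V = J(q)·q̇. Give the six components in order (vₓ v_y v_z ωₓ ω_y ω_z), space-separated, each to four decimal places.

-0.3600 -0.7214 0.5018 1.1041 -0.6305 1.0620

o_n = [-0.2137, 0.0153, -0.2690]
J₁: ẑ×o_n = [-0.0153, -0.2137, 0.0000], ω = ẑ
J2: z=[0.0000, 0.0000, 1.0000] o=[0.5140, -0.5323, 0.0000] → [-0.5476, -0.7278, 0.0000, 0.0000, 0.0000, 1.0000]
J3: z=[-0.8910, 0.4540, 0.0000] o=[0.4505, -0.6571, 0.0000] → [-0.1221, -0.2397, -0.2975, -0.8910, 0.4540, 0.0000]
J4: z=[-0.8910, 0.4540, 0.0000] o=[0.2601, -0.7664, -0.7374] → [0.2127, 0.4174, -0.4814, -0.8910, 0.4540, 0.0000]
J5: z=[-0.1990, -0.3906, 0.8988] o=[0.4927, -0.3099, -0.4876] → [-0.3776, -0.5914, -0.3406, -0.1990, -0.3906, 0.8988]
V = J·q̇ = [-0.3600, -0.7214, 0.5018, 1.1041, -0.6305, 1.0620]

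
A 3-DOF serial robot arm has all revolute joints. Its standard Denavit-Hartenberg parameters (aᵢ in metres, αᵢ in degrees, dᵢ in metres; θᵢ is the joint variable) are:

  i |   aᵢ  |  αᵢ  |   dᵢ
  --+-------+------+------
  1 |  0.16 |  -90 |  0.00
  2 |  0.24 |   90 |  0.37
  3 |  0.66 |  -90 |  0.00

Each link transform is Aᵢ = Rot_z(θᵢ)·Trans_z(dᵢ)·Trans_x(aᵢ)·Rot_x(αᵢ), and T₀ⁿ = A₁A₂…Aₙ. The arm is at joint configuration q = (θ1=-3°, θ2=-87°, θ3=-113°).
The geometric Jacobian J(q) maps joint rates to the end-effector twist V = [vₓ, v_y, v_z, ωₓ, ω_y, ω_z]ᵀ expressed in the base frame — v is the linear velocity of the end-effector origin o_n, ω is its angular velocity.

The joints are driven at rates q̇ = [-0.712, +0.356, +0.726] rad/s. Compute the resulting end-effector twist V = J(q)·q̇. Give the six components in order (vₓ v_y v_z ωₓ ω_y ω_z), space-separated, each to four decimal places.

-0.1679 -0.2921 0.4408 -0.7054 0.3935 -0.6740

o_n = [0.1464, -0.2455, -0.0179]
J₁: ẑ×o_n = [0.2455, 0.1464, -0.0000], ω = ẑ
J2: z=[0.0523, 0.9986, 0.0000] o=[0.1598, -0.0084, 0.0000] → [-0.0178, 0.0009, 0.0009, 0.0523, 0.9986, 0.0000]
J3: z=[-0.9973, 0.0523, 0.0523] o=[0.1917, 0.3605, 0.2397] → [0.0183, -0.2592, 0.6067, -0.9973, 0.0523, 0.0523]
V = J·q̇ = [-0.1679, -0.2921, 0.4408, -0.7054, 0.3935, -0.6740]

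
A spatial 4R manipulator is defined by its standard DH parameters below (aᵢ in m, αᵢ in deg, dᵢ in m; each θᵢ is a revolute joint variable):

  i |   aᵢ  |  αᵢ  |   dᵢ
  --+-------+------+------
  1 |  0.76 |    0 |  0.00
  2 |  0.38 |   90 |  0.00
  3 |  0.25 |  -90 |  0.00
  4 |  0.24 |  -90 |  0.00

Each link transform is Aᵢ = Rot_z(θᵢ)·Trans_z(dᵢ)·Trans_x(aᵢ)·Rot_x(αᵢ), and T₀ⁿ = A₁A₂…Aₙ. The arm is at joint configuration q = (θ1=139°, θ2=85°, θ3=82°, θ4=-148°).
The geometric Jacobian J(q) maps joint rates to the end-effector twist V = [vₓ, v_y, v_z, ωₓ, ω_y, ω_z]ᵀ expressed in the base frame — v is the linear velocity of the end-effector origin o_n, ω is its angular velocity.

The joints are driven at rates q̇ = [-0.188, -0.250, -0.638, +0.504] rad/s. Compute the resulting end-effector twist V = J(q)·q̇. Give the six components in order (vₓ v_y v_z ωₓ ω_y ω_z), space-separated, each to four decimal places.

-0.0826 0.3155 0.0593 0.8022 -0.1122 -0.3679

o_n = [-0.9399, 0.3216, 0.0460]
J₁: ẑ×o_n = [-0.3216, -0.9399, 0.0000], ω = ẑ
J2: z=[0.0000, 0.0000, 1.0000] o=[-0.5736, 0.4986, 0.0000] → [0.1770, -0.3663, 0.0000, 0.0000, 0.0000, 1.0000]
J3: z=[-0.6947, 0.7193, 0.0000] o=[-0.8469, 0.2346, 0.0000] → [0.0331, 0.0320, 0.0065, -0.6947, 0.7193, 0.0000]
J4: z=[0.7123, 0.6879, 0.1392] o=[-0.8720, 0.2105, 0.2476] → [-0.1541, 0.1341, 0.1259, 0.7123, 0.6879, 0.1392]
V = J·q̇ = [-0.0826, 0.3155, 0.0593, 0.8022, -0.1122, -0.3679]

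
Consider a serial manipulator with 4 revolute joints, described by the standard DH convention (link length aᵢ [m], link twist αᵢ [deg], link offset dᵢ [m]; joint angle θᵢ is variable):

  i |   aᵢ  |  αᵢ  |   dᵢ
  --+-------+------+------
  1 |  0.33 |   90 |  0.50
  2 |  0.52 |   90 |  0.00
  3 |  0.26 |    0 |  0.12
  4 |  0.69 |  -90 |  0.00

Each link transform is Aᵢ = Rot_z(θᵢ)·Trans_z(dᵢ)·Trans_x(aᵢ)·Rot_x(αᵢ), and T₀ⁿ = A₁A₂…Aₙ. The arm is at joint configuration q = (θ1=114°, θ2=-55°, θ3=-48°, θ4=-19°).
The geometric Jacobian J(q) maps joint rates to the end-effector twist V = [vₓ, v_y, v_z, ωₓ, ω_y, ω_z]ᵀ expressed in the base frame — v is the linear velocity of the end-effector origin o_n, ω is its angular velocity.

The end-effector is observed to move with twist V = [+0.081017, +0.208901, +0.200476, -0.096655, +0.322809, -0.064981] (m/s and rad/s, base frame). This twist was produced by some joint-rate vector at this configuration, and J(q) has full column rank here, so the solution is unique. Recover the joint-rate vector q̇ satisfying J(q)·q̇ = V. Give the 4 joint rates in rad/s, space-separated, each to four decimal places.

-0.2990 0.0430 0.1980 -0.6060

o_n = [-1.0758, 0.3796, -0.3581]
J₁: ẑ×o_n = [-0.3796, -1.0758, 0.0000], ω = ẑ
J2: z=[0.9135, 0.4067, 0.0000] o=[-0.1342, 0.3015, 0.5000] → [-0.3490, 0.7840, 0.4544, 0.9135, 0.4067, 0.0000]
J3: z=[0.3332, -0.7483, -0.5736] o=[-0.2555, 0.5739, 0.0740] → [0.2120, 0.6145, -0.6786, 0.3332, -0.7483, -0.5736]
J4: z=[0.3332, -0.7483, -0.5736] o=[-0.4327, 0.4967, -0.1373] → [0.0981, 0.4425, -0.5203, 0.3332, -0.7483, -0.5736]
q̇ = J⁺·V = [-0.2990, 0.0430, 0.1980, -0.6060]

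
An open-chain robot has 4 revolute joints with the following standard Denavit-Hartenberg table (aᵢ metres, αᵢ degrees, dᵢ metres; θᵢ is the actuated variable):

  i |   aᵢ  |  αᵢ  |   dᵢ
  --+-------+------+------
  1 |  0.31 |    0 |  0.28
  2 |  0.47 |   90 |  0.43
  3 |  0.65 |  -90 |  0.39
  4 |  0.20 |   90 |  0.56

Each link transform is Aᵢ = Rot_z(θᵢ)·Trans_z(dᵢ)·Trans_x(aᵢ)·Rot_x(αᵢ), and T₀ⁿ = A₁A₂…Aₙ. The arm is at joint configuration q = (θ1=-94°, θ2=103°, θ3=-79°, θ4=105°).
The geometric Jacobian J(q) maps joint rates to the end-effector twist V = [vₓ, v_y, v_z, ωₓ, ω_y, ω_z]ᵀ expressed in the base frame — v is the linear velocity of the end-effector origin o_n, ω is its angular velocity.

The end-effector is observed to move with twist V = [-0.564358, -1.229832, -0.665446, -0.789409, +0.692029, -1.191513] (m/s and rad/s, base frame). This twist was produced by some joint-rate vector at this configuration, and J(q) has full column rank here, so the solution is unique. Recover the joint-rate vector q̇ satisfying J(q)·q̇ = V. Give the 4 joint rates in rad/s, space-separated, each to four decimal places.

-0.5910 -0.4700 -0.8070 -0.6840

o_n = [1.1291, -0.3263, 0.2296]
J₁: ẑ×o_n = [0.3263, 1.1291, -0.0000], ω = ẑ
J2: z=[0.0000, 0.0000, 1.0000] o=[-0.0216, -0.3092, 0.2800] → [0.0170, 1.1507, -0.0000, 0.0000, 0.0000, 1.0000]
J3: z=[0.1564, -0.9877, 0.0000] o=[0.4426, -0.2357, 0.7100] → [0.4745, 0.0751, 0.6639, 0.1564, -0.9877, 0.0000]
J4: z=[0.9695, 0.1536, 0.1908] o=[0.6261, -0.6015, 0.0719] → [-0.0283, -0.0569, 0.1896, 0.9695, 0.1536, 0.1908]
q̇ = J⁺·V = [-0.5910, -0.4700, -0.8070, -0.6840]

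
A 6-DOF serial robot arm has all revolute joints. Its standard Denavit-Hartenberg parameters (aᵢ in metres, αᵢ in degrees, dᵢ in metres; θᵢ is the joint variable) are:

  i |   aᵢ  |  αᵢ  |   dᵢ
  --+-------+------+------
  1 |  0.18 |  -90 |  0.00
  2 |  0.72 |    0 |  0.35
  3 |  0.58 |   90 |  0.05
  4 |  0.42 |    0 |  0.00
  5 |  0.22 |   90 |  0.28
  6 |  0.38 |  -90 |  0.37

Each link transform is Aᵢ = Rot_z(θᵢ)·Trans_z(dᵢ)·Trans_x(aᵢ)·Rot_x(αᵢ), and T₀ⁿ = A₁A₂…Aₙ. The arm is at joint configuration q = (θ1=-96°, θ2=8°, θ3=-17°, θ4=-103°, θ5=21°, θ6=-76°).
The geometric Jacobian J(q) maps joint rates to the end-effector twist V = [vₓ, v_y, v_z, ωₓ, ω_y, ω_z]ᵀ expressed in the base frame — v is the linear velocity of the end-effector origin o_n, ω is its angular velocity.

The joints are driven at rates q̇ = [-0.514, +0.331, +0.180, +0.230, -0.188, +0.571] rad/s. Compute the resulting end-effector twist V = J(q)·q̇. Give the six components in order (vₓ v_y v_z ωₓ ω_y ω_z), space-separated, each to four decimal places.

-0.7749 0.2084 -0.2516 0.4882 0.5168 -0.5610

o_n = [-0.4792, -1.0229, -0.1624]
J₁: ẑ×o_n = [1.0229, -0.4792, 0.0000], ω = ẑ
J2: z=[0.9945, -0.1045, 0.0000] o=[-0.0188, -0.1790, 0.0000] → [0.0170, 0.1615, -0.8874, 0.9945, -0.1045, 0.0000]
J3: z=[0.9945, -0.1045, 0.0000] o=[0.2547, -0.9247, -0.1002] → [0.0065, 0.0619, -0.1744, 0.9945, -0.1045, 0.0000]
J4: z=[0.0164, 0.1556, 0.9877] o=[0.2446, -1.4996, -0.0095] → [-0.4946, -0.7123, 0.1204, 0.0164, 0.1556, 0.9877]
J5: z=[0.0164, 0.1556, 0.9877] o=[-0.1527, -1.3641, -0.0243] → [-0.3584, -0.3202, 0.0564, 0.0164, 0.1556, 0.9877]
J6: z=[-0.0362, 0.9873, -0.1549] o=[-0.3679, -1.3278, 0.2571] → [-0.3669, 0.0021, 0.0988, -0.0362, 0.9873, -0.1549]
V = J·q̇ = [-0.7749, 0.2084, -0.2516, 0.4882, 0.5168, -0.5610]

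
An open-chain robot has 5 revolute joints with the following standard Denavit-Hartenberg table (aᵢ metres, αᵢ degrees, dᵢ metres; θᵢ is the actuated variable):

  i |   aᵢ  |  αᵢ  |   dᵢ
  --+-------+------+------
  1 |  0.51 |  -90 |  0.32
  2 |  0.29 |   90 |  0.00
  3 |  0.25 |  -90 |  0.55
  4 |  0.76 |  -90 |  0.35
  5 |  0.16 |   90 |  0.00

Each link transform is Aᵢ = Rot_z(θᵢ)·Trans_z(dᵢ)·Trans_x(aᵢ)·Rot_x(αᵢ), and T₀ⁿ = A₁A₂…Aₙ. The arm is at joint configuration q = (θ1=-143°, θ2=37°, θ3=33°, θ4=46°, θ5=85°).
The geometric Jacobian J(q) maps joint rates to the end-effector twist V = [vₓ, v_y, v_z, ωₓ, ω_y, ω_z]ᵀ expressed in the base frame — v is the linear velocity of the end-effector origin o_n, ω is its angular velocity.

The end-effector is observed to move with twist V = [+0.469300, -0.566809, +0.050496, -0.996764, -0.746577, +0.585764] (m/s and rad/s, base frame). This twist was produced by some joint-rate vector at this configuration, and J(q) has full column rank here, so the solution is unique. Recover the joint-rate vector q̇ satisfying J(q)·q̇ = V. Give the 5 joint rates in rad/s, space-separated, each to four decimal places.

0.2510 0.0620 0.4090 -0.4870 -0.8750

o_n = [-0.5898, -1.1817, -0.1950]
J₁: ẑ×o_n = [1.1817, -0.5898, 0.0000], ω = ẑ
J2: z=[0.6018, -0.7986, 0.0000] o=[-0.4073, -0.3069, 0.3200] → [0.4113, 0.3099, -0.6722, 0.6018, -0.7986, 0.0000]
J3: z=[-0.4806, -0.3622, 0.7986] o=[-0.5923, -0.4463, 0.1455] → [0.7106, -0.1616, 0.3544, -0.4806, -0.3622, 0.7986]
J4: z=[0.8521, -0.4080, 0.3278] o=[-0.9084, -0.8550, 0.4585] → [0.3737, 0.6613, -0.1484, 0.8521, -0.4080, 0.3278]
J5: z=[0.4829, 0.8544, -0.1917] o=[-0.4568, -1.2423, -0.1298] → [-0.0441, 0.0570, 0.1429, 0.4829, 0.8544, -0.1917]
q̇ = J⁺·V = [0.2510, 0.0620, 0.4090, -0.4870, -0.8750]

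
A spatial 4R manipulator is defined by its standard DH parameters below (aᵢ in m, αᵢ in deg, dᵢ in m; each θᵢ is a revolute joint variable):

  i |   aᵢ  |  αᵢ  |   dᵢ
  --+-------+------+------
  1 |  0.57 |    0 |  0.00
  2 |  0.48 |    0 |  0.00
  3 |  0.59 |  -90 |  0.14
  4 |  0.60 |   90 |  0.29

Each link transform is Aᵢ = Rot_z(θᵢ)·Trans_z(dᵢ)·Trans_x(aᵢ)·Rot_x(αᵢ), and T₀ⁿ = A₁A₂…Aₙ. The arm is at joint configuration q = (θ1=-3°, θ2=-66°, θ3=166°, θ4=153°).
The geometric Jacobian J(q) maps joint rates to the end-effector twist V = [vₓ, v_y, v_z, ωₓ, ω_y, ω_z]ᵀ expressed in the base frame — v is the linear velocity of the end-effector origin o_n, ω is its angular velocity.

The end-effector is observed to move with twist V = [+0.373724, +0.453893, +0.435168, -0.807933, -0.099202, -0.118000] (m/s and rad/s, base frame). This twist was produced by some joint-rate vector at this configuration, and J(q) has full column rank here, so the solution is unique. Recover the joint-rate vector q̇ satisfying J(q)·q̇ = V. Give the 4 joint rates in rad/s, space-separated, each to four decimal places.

o_n = [0.4466, -0.4583, -0.1324]
J₁: ẑ×o_n = [0.4583, 0.4466, -0.0000], ω = ẑ
J2: z=[0.0000, 0.0000, 1.0000] o=[0.5692, -0.0298, 0.0000] → [0.4285, -0.1226, 0.0000, 0.0000, 0.0000, 1.0000]
J3: z=[0.0000, 0.0000, 1.0000] o=[0.7412, -0.4780, 0.0000] → [-0.0196, -0.2946, 0.0000, 0.0000, 0.0000, 1.0000]
J4: z=[-0.9925, -0.1219, 0.0000] o=[0.6693, 0.1077, 0.1400] → [0.0332, -0.2704, 0.5346, -0.9925, -0.1219, 0.0000]
q̇ = J⁺·V = [0.9090, -0.2010, -0.8260, 0.8140]

0.9090 -0.2010 -0.8260 0.8140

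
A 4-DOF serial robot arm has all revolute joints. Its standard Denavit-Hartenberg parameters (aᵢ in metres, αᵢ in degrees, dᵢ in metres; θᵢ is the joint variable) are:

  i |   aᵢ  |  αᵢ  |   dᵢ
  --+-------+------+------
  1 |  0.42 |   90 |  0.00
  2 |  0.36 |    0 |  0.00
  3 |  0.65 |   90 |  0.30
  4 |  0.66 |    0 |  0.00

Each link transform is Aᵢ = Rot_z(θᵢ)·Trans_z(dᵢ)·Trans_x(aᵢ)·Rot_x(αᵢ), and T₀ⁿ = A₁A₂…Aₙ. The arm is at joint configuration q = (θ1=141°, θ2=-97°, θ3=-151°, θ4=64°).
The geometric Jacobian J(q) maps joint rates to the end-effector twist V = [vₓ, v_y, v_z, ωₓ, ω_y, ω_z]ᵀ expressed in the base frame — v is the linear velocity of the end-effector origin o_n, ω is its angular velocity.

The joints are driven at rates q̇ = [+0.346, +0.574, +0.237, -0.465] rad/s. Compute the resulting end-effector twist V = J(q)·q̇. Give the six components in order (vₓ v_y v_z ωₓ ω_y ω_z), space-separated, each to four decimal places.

o_n = [0.5433, 0.7094, 0.5136]
J₁: ẑ×o_n = [-0.7094, 0.5433, 0.0000], ω = ẑ
J2: z=[0.6293, 0.7771, 0.0000] o=[-0.3264, 0.2643, 0.0000] → [0.3992, -0.3232, -0.3958, 0.6293, 0.7771, 0.0000]
J3: z=[0.6293, 0.7771, 0.0000] o=[-0.2923, 0.2367, -0.3573] → [0.6768, -0.5481, -0.3519, 0.6293, 0.7771, 0.0000]
J4: z=[-0.7206, 0.5835, 0.3746] o=[0.0857, 0.3166, 0.2454] → [0.0094, 0.3647, -0.5500, -0.7206, 0.5835, 0.3746]
V = J·q̇ = [0.1397, -0.2970, -0.0548, 0.8454, 0.3589, 0.1718]

0.1397 -0.2970 -0.0548 0.8454 0.3589 0.1718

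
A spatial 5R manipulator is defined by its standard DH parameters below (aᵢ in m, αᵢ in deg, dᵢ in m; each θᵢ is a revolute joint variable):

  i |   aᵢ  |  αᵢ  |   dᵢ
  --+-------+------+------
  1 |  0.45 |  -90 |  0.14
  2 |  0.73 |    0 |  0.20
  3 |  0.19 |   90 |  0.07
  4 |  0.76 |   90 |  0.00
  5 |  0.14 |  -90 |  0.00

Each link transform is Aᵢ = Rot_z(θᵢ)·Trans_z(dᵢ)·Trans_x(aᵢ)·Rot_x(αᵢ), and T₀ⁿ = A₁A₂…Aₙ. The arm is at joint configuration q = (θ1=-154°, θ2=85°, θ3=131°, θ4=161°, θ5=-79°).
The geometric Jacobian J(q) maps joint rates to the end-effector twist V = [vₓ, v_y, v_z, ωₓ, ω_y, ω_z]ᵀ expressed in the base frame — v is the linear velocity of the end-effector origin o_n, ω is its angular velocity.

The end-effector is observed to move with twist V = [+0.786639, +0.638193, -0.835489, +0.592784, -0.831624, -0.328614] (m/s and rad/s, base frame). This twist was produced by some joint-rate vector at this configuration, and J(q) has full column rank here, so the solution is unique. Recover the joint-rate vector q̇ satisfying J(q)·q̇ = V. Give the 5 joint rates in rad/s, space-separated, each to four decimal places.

0.1400 0.9230 0.4890 0.4780 -0.4280

o_n = [-0.7063, -0.9299, -0.8016]
J₁: ẑ×o_n = [0.9299, -0.7063, 0.0000], ω = ẑ
J2: z=[0.4384, -0.8988, 0.0000] o=[-0.4045, -0.1973, 0.1400] → [0.8463, 0.4128, -0.5925, 0.4384, -0.8988, 0.0000]
J3: z=[0.4384, -0.8988, 0.0000] o=[-0.3740, -0.4049, -0.5872] → [0.1927, 0.0940, -0.5289, 0.4384, -0.8988, 0.0000]
J4: z=[0.5283, 0.2577, -0.8090] o=[-0.2051, -0.4004, -0.4755] → [-0.5123, 0.5777, -0.1505, 0.5283, 0.2577, -0.8090]
J5: z=[0.6512, -0.7344, 0.1914] o=[-0.6192, -0.8777, -0.8979] → [-0.0608, -0.0794, -0.0980, 0.6512, -0.7344, 0.1914]
q̇ = J⁺·V = [0.1400, 0.9230, 0.4890, 0.4780, -0.4280]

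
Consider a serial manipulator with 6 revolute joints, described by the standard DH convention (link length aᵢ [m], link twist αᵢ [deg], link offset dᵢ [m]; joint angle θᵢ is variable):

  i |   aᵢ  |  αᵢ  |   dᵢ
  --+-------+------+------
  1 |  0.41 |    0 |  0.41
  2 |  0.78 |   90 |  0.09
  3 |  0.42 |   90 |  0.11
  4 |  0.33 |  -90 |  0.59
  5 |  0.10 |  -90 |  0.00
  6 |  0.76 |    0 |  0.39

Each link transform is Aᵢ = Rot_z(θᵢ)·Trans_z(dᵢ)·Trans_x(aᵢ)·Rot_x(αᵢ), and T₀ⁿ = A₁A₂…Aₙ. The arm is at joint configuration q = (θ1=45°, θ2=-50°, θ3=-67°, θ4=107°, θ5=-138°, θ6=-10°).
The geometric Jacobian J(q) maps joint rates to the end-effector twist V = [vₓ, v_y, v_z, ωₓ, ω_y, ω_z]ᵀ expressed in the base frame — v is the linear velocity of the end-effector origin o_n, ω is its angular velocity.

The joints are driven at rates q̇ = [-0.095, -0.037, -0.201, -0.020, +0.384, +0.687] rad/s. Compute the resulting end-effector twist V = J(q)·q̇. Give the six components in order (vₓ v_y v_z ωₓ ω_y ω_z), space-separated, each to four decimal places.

o_n = [-0.1445, 0.2942, -0.3467]
J₁: ẑ×o_n = [-0.2942, -0.1445, 0.0000], ω = ẑ
J2: z=[0.0000, 0.0000, 1.0000] o=[0.2899, 0.2899, 0.4100] → [-0.0043, -0.4344, 0.0000, 0.0000, 0.0000, 1.0000]
J3: z=[-0.0872, -0.9962, 0.0000] o=[1.0669, 0.2219, 0.5000] → [0.8435, -0.0738, -1.2132, -0.0872, -0.9962, 0.0000]
J4: z=[-0.9170, 0.0802, -0.3907] o=[1.2208, 0.0980, 0.1134] → [0.0397, 0.1116, -0.0703, -0.9170, 0.0802, -0.3907]
J5: z=[-0.3468, 0.3238, 0.8803] o=[0.6147, -0.1657, -0.0283] → [-0.5080, -0.7788, 0.0864, -0.3468, 0.3238, 0.8803]
J6: z=[-0.8134, -0.5712, -0.1103] o=[0.5680, -0.0903, -0.0745] → [0.1979, -0.1428, -0.7198, -0.8134, -0.5712, -0.1103]
V = J·q̇ = [-0.2013, -0.3548, -0.2160, -0.6561, -0.0694, 0.1381]

-0.2013 -0.3548 -0.2160 -0.6561 -0.0694 0.1381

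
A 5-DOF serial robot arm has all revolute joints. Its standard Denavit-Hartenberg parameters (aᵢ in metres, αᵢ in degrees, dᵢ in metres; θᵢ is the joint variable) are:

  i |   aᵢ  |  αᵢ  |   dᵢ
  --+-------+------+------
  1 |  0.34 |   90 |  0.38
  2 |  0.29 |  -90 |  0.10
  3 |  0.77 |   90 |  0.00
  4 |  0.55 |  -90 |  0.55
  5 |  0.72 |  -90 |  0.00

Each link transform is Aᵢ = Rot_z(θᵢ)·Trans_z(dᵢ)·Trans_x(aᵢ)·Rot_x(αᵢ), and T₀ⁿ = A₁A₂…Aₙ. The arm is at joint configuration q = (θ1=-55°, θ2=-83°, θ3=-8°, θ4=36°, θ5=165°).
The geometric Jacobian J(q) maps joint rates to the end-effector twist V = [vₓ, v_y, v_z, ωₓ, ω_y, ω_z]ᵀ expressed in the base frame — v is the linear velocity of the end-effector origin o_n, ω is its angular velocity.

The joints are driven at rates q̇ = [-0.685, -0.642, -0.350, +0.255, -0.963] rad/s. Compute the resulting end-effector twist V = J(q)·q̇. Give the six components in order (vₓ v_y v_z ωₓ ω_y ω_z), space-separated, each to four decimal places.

-0.3440 0.8102 -0.1056 -0.3516 1.0438 -1.3437

o_n = [-0.2430, -0.6134, -0.5092]
J₁: ẑ×o_n = [0.6134, -0.2430, 0.0000], ω = ẑ
J2: z=[-0.8192, -0.5736, 0.0000] o=[0.1950, -0.2785, 0.3800] → [0.5100, -0.7284, 0.0230, -0.8192, -0.5736, 0.0000]
J3: z=[0.5693, -0.8130, 0.1219] o=[0.1334, -0.3648, 0.0922] → [0.5192, 0.2965, -0.4475, 0.5693, -0.8130, 0.1219]
J4: z=[-0.8209, -0.5541, 0.1381] o=[0.0989, -0.5024, -0.6647] → [-0.0708, 0.0804, -0.0984, -0.8209, -0.5541, 0.1381]
J5: z=[0.4869, -0.5527, 0.6763] o=[-0.1885, -1.1495, -0.9866] → [-0.6265, -0.2694, 0.2309, 0.4869, -0.5527, 0.6763]
V = J·q̇ = [-0.3440, 0.8102, -0.1056, -0.3516, 1.0438, -1.3437]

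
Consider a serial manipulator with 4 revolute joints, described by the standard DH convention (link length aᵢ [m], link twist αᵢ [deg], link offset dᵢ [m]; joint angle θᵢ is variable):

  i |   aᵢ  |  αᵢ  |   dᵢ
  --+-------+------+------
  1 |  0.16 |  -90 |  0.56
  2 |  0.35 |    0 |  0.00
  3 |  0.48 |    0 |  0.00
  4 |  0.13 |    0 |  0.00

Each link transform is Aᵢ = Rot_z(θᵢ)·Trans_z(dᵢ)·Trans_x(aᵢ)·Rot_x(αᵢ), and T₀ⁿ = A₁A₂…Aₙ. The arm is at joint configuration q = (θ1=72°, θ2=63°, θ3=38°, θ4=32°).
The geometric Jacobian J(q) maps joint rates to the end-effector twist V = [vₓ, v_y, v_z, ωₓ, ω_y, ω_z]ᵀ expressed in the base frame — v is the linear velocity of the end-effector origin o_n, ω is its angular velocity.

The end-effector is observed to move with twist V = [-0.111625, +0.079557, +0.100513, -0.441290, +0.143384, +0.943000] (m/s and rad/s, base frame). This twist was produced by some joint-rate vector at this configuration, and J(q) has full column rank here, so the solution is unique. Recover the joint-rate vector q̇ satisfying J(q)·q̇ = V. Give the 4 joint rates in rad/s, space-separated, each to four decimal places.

0.9430 -0.3460 0.3940 0.4160

o_n = [0.0428, 0.1319, -0.3181]
J₁: ẑ×o_n = [-0.1319, 0.0428, 0.0000], ω = ẑ
J2: z=[-0.9511, 0.3090, 0.0000] o=[0.0494, 0.1522, 0.5600] → [-0.2714, -0.8351, 0.0214, -0.9511, 0.3090, 0.0000]
J3: z=[-0.9511, 0.3090, 0.0000] o=[0.0985, 0.3033, 0.2481] → [-0.1750, -0.5385, 0.1802, -0.9511, 0.3090, 0.0000]
J4: z=[-0.9511, 0.3090, 0.0000] o=[0.0702, 0.2162, -0.2230] → [-0.0294, -0.0904, 0.0887, -0.9511, 0.3090, 0.0000]
q̇ = J⁺·V = [0.9430, -0.3460, 0.3940, 0.4160]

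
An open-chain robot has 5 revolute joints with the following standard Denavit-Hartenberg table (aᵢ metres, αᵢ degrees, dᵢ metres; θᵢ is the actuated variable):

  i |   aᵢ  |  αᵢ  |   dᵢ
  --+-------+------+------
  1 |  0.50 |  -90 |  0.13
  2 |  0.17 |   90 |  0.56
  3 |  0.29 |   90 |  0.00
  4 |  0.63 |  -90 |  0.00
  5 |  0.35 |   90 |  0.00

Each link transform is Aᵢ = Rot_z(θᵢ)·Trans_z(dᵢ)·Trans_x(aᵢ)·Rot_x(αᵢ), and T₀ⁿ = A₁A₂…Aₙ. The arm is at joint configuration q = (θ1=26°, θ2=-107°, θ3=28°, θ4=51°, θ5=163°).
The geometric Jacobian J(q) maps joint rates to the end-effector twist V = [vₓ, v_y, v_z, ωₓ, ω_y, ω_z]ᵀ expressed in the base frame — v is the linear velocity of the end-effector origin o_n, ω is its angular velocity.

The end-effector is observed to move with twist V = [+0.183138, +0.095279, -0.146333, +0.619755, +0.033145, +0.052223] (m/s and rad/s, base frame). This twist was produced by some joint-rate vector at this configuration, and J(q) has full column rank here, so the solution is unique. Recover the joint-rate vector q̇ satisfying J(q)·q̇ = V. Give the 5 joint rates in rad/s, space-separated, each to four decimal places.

o_n = [-0.2733, 0.8388, 0.5813]
J₁: ẑ×o_n = [-0.8388, -0.2733, 0.0000], ω = ẑ
J2: z=[-0.4384, 0.8988, 0.0000] o=[0.4494, 0.2192, 0.1300] → [0.4056, 0.1978, 0.3780, -0.4384, 0.8988, 0.0000]
J3: z=[-0.8595, -0.4192, -0.2924] o=[0.1592, 0.7007, 0.2926] → [-0.0807, 0.3746, -0.3000, -0.8595, -0.4192, -0.2924]
J4: z=[0.2637, -0.8538, 0.4490] o=[0.0323, 0.7903, 0.5374] → [-0.0593, -0.1488, -0.2481, 0.2637, -0.8538, 0.4490]
J5: z=[-0.2007, -0.5038, -0.8402] o=[-0.5621, 0.7075, 0.7291] → [0.1848, -0.2723, 0.1191, -0.2007, -0.5038, -0.8402]
q̇ = J⁺·V = [-0.5490, -0.4780, -0.3410, -0.0170, -0.6060]

-0.5490 -0.4780 -0.3410 -0.0170 -0.6060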